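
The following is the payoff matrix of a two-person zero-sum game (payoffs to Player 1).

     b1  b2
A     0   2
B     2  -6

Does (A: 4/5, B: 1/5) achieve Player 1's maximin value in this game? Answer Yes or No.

Against b1 this mix gives (4/5)·0 + (1/5)·2 = 2/5.
Against b2 this mix gives (4/5)·2 + (1/5)·(-6) = 2/5.
All of Player 2's active replies (b1, b2) yield 2/5, and no column does worse for Player 1. The mix makes Player 2 indifferent and guarantees 2/5, so it is optimal.

Yes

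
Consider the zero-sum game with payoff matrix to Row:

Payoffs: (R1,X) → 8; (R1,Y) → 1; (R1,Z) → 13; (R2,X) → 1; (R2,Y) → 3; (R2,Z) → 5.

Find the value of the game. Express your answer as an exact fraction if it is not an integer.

23/9

Row minima: R1 → 1, R2 → 1; maximin = 1.
Column maxima: X → 8, Y → 3, Z → 13; minimax = 3.
1 ≠ 3, so there is no saddle point; optimal play is mixed.
Z is strictly dominated by X (it gives Row strictly more in every row), so Column never plays it.
On the remaining 2×2 (R1, R2 vs X, Y):
Let Row play R1 with probability p. Expected payoff against X: 8p + 1(1−p) = 7p + 1; against Y: 1p + 3(1−p) = −2p + 3.
Setting these equal: 7p + 1 = −2p + 3 ⇒ 9p = 2 ⇒ p = 2/9, and the value is (7)·(2/9) + 1 = 23/9.
For Column: with q = P(X), equating R1's and R2's payoffs gives 7q + 1 = −2q + 3 ⇒ q = 2/9.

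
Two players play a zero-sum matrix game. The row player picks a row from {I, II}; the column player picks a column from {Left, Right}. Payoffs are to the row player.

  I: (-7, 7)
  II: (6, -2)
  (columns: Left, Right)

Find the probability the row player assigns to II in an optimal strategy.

7/11

Row minima: I → -7, II → -2; maximin = -2.
Column maxima: Left → 6, Right → 7; minimax = 6.
-2 ≠ 6, so there is no saddle point; optimal play is mixed.
Let the row player play I with probability p. Expected payoff against Left: (-7)p + 6(1−p) = −13p + 6; against Right: 7p + (-2)(1−p) = 9p − 2.
Setting these equal: −13p + 6 = 9p − 2 ⇒ −22p = -8 ⇒ p = 4/11, and the value is (-13)·(4/11) + 6 = 14/11.
For the column player: with q = P(Left), equating I's and II's payoffs gives −14q + 7 = 8q − 2 ⇒ q = 9/22.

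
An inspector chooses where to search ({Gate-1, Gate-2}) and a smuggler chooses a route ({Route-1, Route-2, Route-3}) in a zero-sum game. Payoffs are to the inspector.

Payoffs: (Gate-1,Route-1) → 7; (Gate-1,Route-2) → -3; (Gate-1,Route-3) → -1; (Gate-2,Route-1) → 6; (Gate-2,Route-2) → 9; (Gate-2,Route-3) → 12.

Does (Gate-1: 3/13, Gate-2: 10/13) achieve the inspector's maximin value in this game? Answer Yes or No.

Against Route-1 this mix gives (3/13)·7 + (10/13)·6 = 81/13.
Against Route-2 this mix gives (3/13)·(-3) + (10/13)·9 = 81/13.
Against Route-3 this mix gives (3/13)·(-1) + (10/13)·12 = 9.
All of the smuggler's active replies (Route-1, Route-2) yield 81/13, and no column does worse for the inspector. The mix makes the smuggler indifferent and guarantees 81/13, so it is optimal.

Yes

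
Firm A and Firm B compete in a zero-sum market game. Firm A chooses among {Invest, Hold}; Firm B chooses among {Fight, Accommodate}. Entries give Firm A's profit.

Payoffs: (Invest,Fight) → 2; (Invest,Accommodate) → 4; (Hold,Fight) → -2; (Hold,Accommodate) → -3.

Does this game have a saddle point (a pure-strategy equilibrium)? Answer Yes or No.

Row minima: Invest → 2, Hold → -3; maximin = 2.
Column maxima: Fight → 2, Accommodate → 4; minimax = 2.
maximin = minimax = 2, so a saddle point exists.

Yes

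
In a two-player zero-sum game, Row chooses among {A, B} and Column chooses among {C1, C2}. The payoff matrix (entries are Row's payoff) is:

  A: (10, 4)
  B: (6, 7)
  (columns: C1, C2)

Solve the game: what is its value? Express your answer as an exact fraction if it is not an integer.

46/7

Row minima: A → 4, B → 6; maximin = 6.
Column maxima: C1 → 10, C2 → 7; minimax = 7.
6 ≠ 7, so there is no saddle point; optimal play is mixed.
Let Row play A with probability p. Expected payoff against C1: 10p + 6(1−p) = 4p + 6; against C2: 4p + 7(1−p) = −3p + 7.
Setting these equal: 4p + 6 = −3p + 7 ⇒ 7p = 1 ⇒ p = 1/7, and the value is (4)·(1/7) + 6 = 46/7.
For Column: with q = P(C1), equating A's and B's payoffs gives 6q + 4 = −q + 7 ⇒ q = 3/7.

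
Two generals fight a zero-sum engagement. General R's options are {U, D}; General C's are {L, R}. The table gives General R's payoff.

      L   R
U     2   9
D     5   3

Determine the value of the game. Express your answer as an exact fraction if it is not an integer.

Row minima: U → 2, D → 3; maximin = 3.
Column maxima: L → 5, R → 9; minimax = 5.
3 ≠ 5, so there is no saddle point; optimal play is mixed.
Let General R play U with probability p. Expected payoff against L: 2p + 5(1−p) = −3p + 5; against R: 9p + 3(1−p) = 6p + 3.
Setting these equal: −3p + 5 = 6p + 3 ⇒ −9p = -2 ⇒ p = 2/9, and the value is (-3)·(2/9) + 5 = 13/3.
For General C: with q = P(L), equating U's and D's payoffs gives −7q + 9 = 2q + 3 ⇒ q = 2/3.

13/3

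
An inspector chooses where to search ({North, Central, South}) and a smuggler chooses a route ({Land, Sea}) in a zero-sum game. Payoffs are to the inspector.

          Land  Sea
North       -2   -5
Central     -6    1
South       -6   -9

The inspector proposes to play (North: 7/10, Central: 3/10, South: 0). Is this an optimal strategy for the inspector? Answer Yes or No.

Against Land this mix gives (7/10)·(-2) + (3/10)·(-6) = -16/5.
Against Sea this mix gives (7/10)·(-5) + (3/10)·1 = -16/5.
All of the smuggler's active replies (Land, Sea) yield -16/5, and no column does worse for the inspector. The mix makes the smuggler indifferent and guarantees -16/5, so it is optimal.

Yes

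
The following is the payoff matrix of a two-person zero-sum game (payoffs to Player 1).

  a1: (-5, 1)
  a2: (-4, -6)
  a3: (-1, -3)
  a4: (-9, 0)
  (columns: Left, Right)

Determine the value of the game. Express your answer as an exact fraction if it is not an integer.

Row minima: a1 → -5, a2 → -6, a3 → -3, a4 → -9; maximin = -3.
Column maxima: Left → -1, Right → 1; minimax = -1.
-3 ≠ -1, so there is no saddle point; optimal play is mixed.
a2 is strictly dominated by a3, so Player 1 never plays it.
a4 is strictly dominated by a1, so Player 1 never plays it.
On the remaining 2×2 (a1, a3 vs Left, Right):
Let Player 1 play a1 with probability p. Expected payoff against Left: (-5)p + (-1)(1−p) = −4p − 1; against Right: 1p + (-3)(1−p) = 4p − 3.
Setting these equal: −4p − 1 = 4p − 3 ⇒ −8p = -2 ⇒ p = 1/4, and the value is (-4)·(1/4) − 1 = -2.
For Player 2: with q = P(Left), equating a1's and a3's payoffs gives −6q + 1 = 2q − 3 ⇒ q = 1/2.

-2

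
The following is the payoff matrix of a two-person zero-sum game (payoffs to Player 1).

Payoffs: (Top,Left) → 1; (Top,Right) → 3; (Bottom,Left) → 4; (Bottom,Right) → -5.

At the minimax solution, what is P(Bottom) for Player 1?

2/11

Row minima: Top → 1, Bottom → -5; maximin = 1.
Column maxima: Left → 4, Right → 3; minimax = 3.
1 ≠ 3, so there is no saddle point; optimal play is mixed.
Let Player 1 play Top with probability p. Expected payoff against Left: 1p + 4(1−p) = −3p + 4; against Right: 3p + (-5)(1−p) = 8p − 5.
Setting these equal: −3p + 4 = 8p − 5 ⇒ −11p = -9 ⇒ p = 9/11, and the value is (-3)·(9/11) + 4 = 17/11.
For Player 2: with q = P(Left), equating Top's and Bottom's payoffs gives −2q + 3 = 9q − 5 ⇒ q = 8/11.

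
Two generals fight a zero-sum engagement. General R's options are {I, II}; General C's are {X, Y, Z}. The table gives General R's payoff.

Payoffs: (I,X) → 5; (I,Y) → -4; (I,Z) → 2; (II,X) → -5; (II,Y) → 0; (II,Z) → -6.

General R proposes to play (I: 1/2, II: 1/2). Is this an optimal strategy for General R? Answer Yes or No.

Against X this mix gives (1/2)·5 + (1/2)·(-5) = 0.
Against Y this mix gives (1/2)·(-4) + (1/2)·0 = -2.
Against Z this mix gives (1/2)·2 + (1/2)·(-6) = -2.
All of General C's active replies (Y, Z) yield -2, and no column does worse for General R. The mix makes General C indifferent and guarantees -2, so it is optimal.

Yes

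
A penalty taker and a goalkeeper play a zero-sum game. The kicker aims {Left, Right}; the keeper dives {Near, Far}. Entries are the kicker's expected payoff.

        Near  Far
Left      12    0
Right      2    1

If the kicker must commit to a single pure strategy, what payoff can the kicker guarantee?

Row minima: Left → 0, Right → 1.
The best of these is 1.

1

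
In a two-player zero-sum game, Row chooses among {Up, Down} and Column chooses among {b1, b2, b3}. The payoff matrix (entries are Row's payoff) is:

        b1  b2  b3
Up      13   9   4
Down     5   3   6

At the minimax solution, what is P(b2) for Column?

1/4

Row minima: Up → 4, Down → 3; maximin = 4.
Column maxima: b1 → 13, b2 → 9, b3 → 6; minimax = 6.
4 ≠ 6, so there is no saddle point; optimal play is mixed.
b1 is strictly dominated by b2 (it gives Row strictly more in every row), so Column never plays it.
On the remaining 2×2 (Up, Down vs b2, b3):
Let Row play Up with probability p. Expected payoff against b2: 9p + 3(1−p) = 6p + 3; against b3: 4p + 6(1−p) = −2p + 6.
Setting these equal: 6p + 3 = −2p + 6 ⇒ 8p = 3 ⇒ p = 3/8, and the value is (6)·(3/8) + 3 = 21/4.
For Column: with q = P(b2), equating Up's and Down's payoffs gives 5q + 4 = −3q + 6 ⇒ q = 1/4.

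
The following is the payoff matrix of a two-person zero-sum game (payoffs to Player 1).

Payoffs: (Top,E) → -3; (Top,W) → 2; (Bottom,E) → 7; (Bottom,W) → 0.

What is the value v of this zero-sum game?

7/6

Row minima: Top → -3, Bottom → 0; maximin = 0.
Column maxima: E → 7, W → 2; minimax = 2.
0 ≠ 2, so there is no saddle point; optimal play is mixed.
Let Player 1 play Top with probability p. Expected payoff against E: (-3)p + 7(1−p) = −10p + 7; against W: 2p + 0(1−p) = 2p.
Setting these equal: −10p + 7 = 2p ⇒ −12p = -7 ⇒ p = 7/12, and the value is (-10)·(7/12) + 7 = 7/6.
For Player 2: with q = P(E), equating Top's and Bottom's payoffs gives −5q + 2 = 7q ⇒ q = 1/6.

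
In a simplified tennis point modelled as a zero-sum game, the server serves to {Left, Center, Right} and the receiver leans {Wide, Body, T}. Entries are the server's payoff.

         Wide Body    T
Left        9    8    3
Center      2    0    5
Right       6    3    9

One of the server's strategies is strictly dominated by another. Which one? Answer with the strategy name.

Center

Right gives a strictly higher payoff than Center against every column: 6 > 2, 3 > 0, 9 > 5.
So Center is strictly dominated and the server never plays it.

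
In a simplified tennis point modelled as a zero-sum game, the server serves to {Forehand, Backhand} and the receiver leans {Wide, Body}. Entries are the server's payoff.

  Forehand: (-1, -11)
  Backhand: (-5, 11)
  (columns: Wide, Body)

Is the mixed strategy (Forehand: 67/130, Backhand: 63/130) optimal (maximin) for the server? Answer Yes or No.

No

Against Wide this mix gives (67/130)·(-1) + (63/130)·(-5) = -191/65.
Against Body this mix gives (67/130)·(-11) + (63/130)·11 = -22/65.
The receiver will play Wide, holding the server to -191/65. Shifting weight toward the row that does better against Wide would raise this floor (the equalizing mix achieves -33/13 against both Wide and Body), so the proposed strategy is not optimal.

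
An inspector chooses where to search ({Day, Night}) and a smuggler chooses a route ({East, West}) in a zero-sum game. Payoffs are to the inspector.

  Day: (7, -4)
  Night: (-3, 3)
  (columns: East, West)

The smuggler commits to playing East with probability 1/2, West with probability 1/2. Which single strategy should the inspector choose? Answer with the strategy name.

Day

Expected payoff of Day: (1/2)·7 + (1/2)·(-4) = 3/2.
Expected payoff of Night: (1/2)·(-3) + (1/2)·3 = 0.
The largest is 3/2, so the inspector's best response is Day.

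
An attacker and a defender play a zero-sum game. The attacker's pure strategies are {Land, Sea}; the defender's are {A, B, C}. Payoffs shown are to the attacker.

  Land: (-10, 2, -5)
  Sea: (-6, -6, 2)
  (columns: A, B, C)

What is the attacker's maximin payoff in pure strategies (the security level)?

-6

Row minima: Land → -10, Sea → -6.
The best of these is -6.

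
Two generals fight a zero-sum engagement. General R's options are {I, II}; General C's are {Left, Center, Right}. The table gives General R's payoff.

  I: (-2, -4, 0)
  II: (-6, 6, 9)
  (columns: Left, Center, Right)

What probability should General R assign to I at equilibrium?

Row minima: I → -4, II → -6; maximin = -4.
Column maxima: Left → -2, Center → 6, Right → 9; minimax = -2.
-4 ≠ -2, so there is no saddle point; optimal play is mixed.
Right is strictly dominated by Left (it gives General R strictly more in every row), so General C never plays it.
On the remaining 2×2 (I, II vs Left, Center):
Let General R play I with probability p. Expected payoff against Left: (-2)p + (-6)(1−p) = 4p − 6; against Center: (-4)p + 6(1−p) = −10p + 6.
Setting these equal: 4p − 6 = −10p + 6 ⇒ 14p = 12 ⇒ p = 6/7, and the value is (4)·(6/7) − 6 = -18/7.
For General C: with q = P(Left), equating I's and II's payoffs gives 2q − 4 = −12q + 6 ⇒ q = 5/7.

6/7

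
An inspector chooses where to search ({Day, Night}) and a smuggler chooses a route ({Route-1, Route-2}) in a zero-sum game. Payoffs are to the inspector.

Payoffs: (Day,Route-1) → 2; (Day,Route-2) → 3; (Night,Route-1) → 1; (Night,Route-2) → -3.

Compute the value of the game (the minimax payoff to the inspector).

Row minima: Day → 2, Night → -3; maximin = 2.
Column maxima: Route-1 → 2, Route-2 → 3; minimax = 2.
Since maximin = minimax = 2, there is a saddle point and the value is 2.

2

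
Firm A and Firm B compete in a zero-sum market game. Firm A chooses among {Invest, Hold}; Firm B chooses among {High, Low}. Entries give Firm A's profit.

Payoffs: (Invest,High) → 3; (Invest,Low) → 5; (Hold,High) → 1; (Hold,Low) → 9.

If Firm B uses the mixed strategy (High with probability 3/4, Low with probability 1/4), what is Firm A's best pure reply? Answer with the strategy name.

Invest

Expected payoff of Invest: (3/4)·3 + (1/4)·5 = 7/2.
Expected payoff of Hold: (3/4)·1 + (1/4)·9 = 3.
The largest is 7/2, so Firm A's best response is Invest.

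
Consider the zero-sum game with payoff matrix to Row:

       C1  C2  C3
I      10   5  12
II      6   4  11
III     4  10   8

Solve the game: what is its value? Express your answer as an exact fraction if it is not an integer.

Row minima: I → 5, II → 4, III → 4; maximin = 5.
Column maxima: C1 → 10, C2 → 10, C3 → 12; minimax = 10.
5 ≠ 10, so there is no saddle point; optimal play is mixed.
II is strictly dominated by I, so Row never plays it.
C3 is strictly dominated by C1 (it gives Row strictly more in every row), so Column never plays it.
On the remaining 2×2 (I, III vs C1, C2):
Let Row play I with probability p. Expected payoff against C1: 10p + 4(1−p) = 6p + 4; against C2: 5p + 10(1−p) = −5p + 10.
Setting these equal: 6p + 4 = −5p + 10 ⇒ 11p = 6 ⇒ p = 6/11, and the value is (6)·(6/11) + 4 = 80/11.
For Column: with q = P(C1), equating I's and III's payoffs gives 5q + 5 = −6q + 10 ⇒ q = 5/11.

80/11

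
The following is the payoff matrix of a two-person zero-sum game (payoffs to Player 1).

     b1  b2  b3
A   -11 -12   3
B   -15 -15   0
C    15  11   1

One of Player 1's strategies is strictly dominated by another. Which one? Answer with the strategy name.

A gives a strictly higher payoff than B against every column: -11 > -15, -12 > -15, 3 > 0.
So B is strictly dominated and Player 1 never plays it.

B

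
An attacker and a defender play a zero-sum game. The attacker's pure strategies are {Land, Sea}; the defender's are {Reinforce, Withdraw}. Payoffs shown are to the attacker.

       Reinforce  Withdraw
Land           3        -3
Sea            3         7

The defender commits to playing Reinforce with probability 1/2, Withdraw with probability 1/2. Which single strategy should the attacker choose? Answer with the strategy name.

Sea

Expected payoff of Land: (1/2)·3 + (1/2)·(-3) = 0.
Expected payoff of Sea: (1/2)·3 + (1/2)·7 = 5.
The largest is 5, so the attacker's best response is Sea.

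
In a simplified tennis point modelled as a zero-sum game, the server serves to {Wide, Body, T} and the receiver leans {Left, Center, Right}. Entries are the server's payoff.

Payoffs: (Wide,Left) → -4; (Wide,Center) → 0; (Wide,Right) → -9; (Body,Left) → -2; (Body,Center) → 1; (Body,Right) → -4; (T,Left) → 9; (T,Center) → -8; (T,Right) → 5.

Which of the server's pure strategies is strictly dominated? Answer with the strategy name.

Wide

Body gives a strictly higher payoff than Wide against every column: -2 > -4, 1 > 0, -4 > -9.
So Wide is strictly dominated and the server never plays it.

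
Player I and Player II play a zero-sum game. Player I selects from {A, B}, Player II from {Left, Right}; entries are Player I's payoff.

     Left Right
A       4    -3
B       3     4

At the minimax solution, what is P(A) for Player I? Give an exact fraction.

1/8

Row minima: A → -3, B → 3; maximin = 3.
Column maxima: Left → 4, Right → 4; minimax = 4.
3 ≠ 4, so there is no saddle point; optimal play is mixed.
Let Player I play A with probability p. Expected payoff against Left: 4p + 3(1−p) = p + 3; against Right: (-3)p + 4(1−p) = −7p + 4.
Setting these equal: p + 3 = −7p + 4 ⇒ 8p = 1 ⇒ p = 1/8, and the value is (1)·(1/8) + 3 = 25/8.
For Player II: with q = P(Left), equating A's and B's payoffs gives 7q − 3 = −q + 4 ⇒ q = 7/8.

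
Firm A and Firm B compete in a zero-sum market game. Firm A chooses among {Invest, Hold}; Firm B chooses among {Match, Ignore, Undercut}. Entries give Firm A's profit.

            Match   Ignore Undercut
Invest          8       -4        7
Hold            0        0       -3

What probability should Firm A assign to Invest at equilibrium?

Row minima: Invest → -4, Hold → -3; maximin = -3.
Column maxima: Match → 8, Ignore → 0, Undercut → 7; minimax = 0.
-3 ≠ 0, so there is no saddle point; optimal play is mixed.
Match is strictly dominated by Undercut (it gives Firm A strictly more in every row), so Firm B never plays it.
On the remaining 2×2 (Invest, Hold vs Ignore, Undercut):
Let Firm A play Invest with probability p. Expected payoff against Ignore: (-4)p + 0(1−p) = −4p; against Undercut: 7p + (-3)(1−p) = 10p − 3.
Setting these equal: −4p = 10p − 3 ⇒ −14p = -3 ⇒ p = 3/14, and the value is (-4)·(3/14) = -6/7.
For Firm B: with q = P(Ignore), equating Invest's and Hold's payoffs gives −11q + 7 = 3q − 3 ⇒ q = 5/7.

3/14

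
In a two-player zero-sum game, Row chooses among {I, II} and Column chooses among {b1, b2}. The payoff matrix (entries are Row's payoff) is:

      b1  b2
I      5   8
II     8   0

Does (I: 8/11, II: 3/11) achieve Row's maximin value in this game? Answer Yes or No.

Yes

Against b1 this mix gives (8/11)·5 + (3/11)·8 = 64/11.
Against b2 this mix gives (8/11)·8 + (3/11)·0 = 64/11.
All of Column's active replies (b1, b2) yield 64/11, and no column does worse for Row. The mix makes Column indifferent and guarantees 64/11, so it is optimal.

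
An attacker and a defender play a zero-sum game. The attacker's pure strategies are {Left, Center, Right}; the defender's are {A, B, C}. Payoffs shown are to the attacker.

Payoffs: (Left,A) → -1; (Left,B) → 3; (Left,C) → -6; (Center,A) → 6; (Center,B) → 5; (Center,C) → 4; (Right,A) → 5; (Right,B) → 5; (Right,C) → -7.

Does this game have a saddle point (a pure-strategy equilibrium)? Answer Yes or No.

Row minima: Left → -6, Center → 4, Right → -7; maximin = 4.
Column maxima: A → 6, B → 5, C → 4; minimax = 4.
maximin = minimax = 4, so a saddle point exists.

Yes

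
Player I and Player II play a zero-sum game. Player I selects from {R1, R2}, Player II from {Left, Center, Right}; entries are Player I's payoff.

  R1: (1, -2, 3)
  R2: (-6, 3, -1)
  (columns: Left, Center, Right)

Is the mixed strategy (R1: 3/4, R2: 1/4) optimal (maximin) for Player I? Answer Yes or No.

Against Left this mix gives (3/4)·1 + (1/4)·(-6) = -3/4.
Against Center this mix gives (3/4)·(-2) + (1/4)·3 = -3/4.
Against Right this mix gives (3/4)·3 + (1/4)·(-1) = 2.
All of Player II's active replies (Left, Center) yield -3/4, and no column does worse for Player I. The mix makes Player II indifferent and guarantees -3/4, so it is optimal.

Yes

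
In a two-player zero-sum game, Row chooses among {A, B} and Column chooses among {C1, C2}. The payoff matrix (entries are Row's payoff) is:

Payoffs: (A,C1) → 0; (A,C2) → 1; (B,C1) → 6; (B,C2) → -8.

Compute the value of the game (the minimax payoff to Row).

2/5

Row minima: A → 0, B → -8; maximin = 0.
Column maxima: C1 → 6, C2 → 1; minimax = 1.
0 ≠ 1, so there is no saddle point; optimal play is mixed.
Let Row play A with probability p. Expected payoff against C1: 0p + 6(1−p) = −6p + 6; against C2: 1p + (-8)(1−p) = 9p − 8.
Setting these equal: −6p + 6 = 9p − 8 ⇒ −15p = -14 ⇒ p = 14/15, and the value is (-6)·(14/15) + 6 = 2/5.
For Column: with q = P(C1), equating A's and B's payoffs gives −q + 1 = 14q − 8 ⇒ q = 3/5.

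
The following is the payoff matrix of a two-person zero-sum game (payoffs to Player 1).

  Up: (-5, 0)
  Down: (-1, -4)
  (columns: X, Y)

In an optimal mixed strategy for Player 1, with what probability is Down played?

Row minima: Up → -5, Down → -4; maximin = -4.
Column maxima: X → -1, Y → 0; minimax = -1.
-4 ≠ -1, so there is no saddle point; optimal play is mixed.
Let Player 1 play Up with probability p. Expected payoff against X: (-5)p + (-1)(1−p) = −4p − 1; against Y: 0p + (-4)(1−p) = 4p − 4.
Setting these equal: −4p − 1 = 4p − 4 ⇒ −8p = -3 ⇒ p = 3/8, and the value is (-4)·(3/8) − 1 = -5/2.
For Player 2: with q = P(X), equating Up's and Down's payoffs gives −5q = 3q − 4 ⇒ q = 1/2.

5/8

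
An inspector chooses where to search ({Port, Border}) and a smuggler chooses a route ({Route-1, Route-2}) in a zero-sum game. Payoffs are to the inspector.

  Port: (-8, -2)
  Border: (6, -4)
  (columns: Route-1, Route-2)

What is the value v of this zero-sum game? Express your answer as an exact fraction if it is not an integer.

Row minima: Port → -8, Border → -4; maximin = -4.
Column maxima: Route-1 → 6, Route-2 → -2; minimax = -2.
-4 ≠ -2, so there is no saddle point; optimal play is mixed.
Let the inspector play Port with probability p. Expected payoff against Route-1: (-8)p + 6(1−p) = −14p + 6; against Route-2: (-2)p + (-4)(1−p) = 2p − 4.
Setting these equal: −14p + 6 = 2p − 4 ⇒ −16p = -10 ⇒ p = 5/8, and the value is (-14)·(5/8) + 6 = -11/4.
For the smuggler: with q = P(Route-1), equating Port's and Border's payoffs gives −6q − 2 = 10q − 4 ⇒ q = 1/8.

-11/4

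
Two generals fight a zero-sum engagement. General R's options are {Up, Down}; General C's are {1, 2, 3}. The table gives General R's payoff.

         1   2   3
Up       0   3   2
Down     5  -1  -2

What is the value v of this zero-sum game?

Row minima: Up → 0, Down → -2; maximin = 0.
Column maxima: 1 → 5, 2 → 3, 3 → 2; minimax = 2.
0 ≠ 2, so there is no saddle point; optimal play is mixed.
2 is strictly dominated by 3 (it gives General R strictly more in every row), so General C never plays it.
On the remaining 2×2 (Up, Down vs 1, 3):
Let General R play Up with probability p. Expected payoff against 1: 0p + 5(1−p) = −5p + 5; against 3: 2p + (-2)(1−p) = 4p − 2.
Setting these equal: −5p + 5 = 4p − 2 ⇒ −9p = -7 ⇒ p = 7/9, and the value is (-5)·(7/9) + 5 = 10/9.
For General C: with q = P(1), equating Up's and Down's payoffs gives −2q + 2 = 7q − 2 ⇒ q = 4/9.

10/9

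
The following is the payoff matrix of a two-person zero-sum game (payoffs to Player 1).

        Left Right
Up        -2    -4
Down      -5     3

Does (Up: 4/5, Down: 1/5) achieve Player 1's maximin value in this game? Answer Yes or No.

Against Left this mix gives (4/5)·(-2) + (1/5)·(-5) = -13/5.
Against Right this mix gives (4/5)·(-4) + (1/5)·3 = -13/5.
All of Player 2's active replies (Left, Right) yield -13/5, and no column does worse for Player 1. The mix makes Player 2 indifferent and guarantees -13/5, so it is optimal.

Yes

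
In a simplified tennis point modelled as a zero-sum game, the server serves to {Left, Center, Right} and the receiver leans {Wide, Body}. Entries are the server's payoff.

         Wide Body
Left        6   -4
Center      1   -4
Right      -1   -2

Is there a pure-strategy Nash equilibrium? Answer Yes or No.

Row minima: Left → -4, Center → -4, Right → -2; maximin = -2.
Column maxima: Wide → 6, Body → -2; minimax = -2.
maximin = minimax = -2, so a saddle point exists.

Yes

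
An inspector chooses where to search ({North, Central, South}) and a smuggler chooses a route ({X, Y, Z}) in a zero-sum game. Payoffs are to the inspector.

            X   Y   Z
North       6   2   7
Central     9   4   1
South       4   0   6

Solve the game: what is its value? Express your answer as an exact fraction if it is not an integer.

13/4

Row minima: North → 2, Central → 1, South → 0; maximin = 2.
Column maxima: X → 9, Y → 4, Z → 7; minimax = 4.
2 ≠ 4, so there is no saddle point; optimal play is mixed.
South is strictly dominated by North, so the inspector never plays it.
X is strictly dominated by Y (it gives the inspector strictly more in every row), so the smuggler never plays it.
On the remaining 2×2 (North, Central vs Y, Z):
Let the inspector play North with probability p. Expected payoff against Y: 2p + 4(1−p) = −2p + 4; against Z: 7p + 1(1−p) = 6p + 1.
Setting these equal: −2p + 4 = 6p + 1 ⇒ −8p = -3 ⇒ p = 3/8, and the value is (-2)·(3/8) + 4 = 13/4.
For the smuggler: with q = P(Y), equating North's and Central's payoffs gives −5q + 7 = 3q + 1 ⇒ q = 3/4.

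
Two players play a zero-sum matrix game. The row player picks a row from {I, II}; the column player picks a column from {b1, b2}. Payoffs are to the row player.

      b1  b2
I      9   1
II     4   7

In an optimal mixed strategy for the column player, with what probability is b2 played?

Row minima: I → 1, II → 4; maximin = 4.
Column maxima: b1 → 9, b2 → 7; minimax = 7.
4 ≠ 7, so there is no saddle point; optimal play is mixed.
Let the row player play I with probability p. Expected payoff against b1: 9p + 4(1−p) = 5p + 4; against b2: 1p + 7(1−p) = −6p + 7.
Setting these equal: 5p + 4 = −6p + 7 ⇒ 11p = 3 ⇒ p = 3/11, and the value is (5)·(3/11) + 4 = 59/11.
For the column player: with q = P(b1), equating I's and II's payoffs gives 8q + 1 = −3q + 7 ⇒ q = 6/11.

5/11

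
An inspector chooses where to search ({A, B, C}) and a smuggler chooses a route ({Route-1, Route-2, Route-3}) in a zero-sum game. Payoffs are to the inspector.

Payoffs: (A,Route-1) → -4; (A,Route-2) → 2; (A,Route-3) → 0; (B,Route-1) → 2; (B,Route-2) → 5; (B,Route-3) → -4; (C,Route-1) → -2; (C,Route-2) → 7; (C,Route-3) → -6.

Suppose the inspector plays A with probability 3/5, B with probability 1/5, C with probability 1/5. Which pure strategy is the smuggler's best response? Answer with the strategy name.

Route-1

If the smuggler plays Route-1, the inspector's expected payoff is (3/5)·(-4) + (1/5)·2 + (1/5)·(-2) = -12/5.
If the smuggler plays Route-2, the inspector's expected payoff is (3/5)·2 + (1/5)·5 + (1/5)·7 = 18/5.
If the smuggler plays Route-3, the inspector's expected payoff is (3/5)·0 + (1/5)·(-4) + (1/5)·(-6) = -2.
The smuggler minimizes the inspector's payoff; the smallest is -12/5, so the best response is Route-1.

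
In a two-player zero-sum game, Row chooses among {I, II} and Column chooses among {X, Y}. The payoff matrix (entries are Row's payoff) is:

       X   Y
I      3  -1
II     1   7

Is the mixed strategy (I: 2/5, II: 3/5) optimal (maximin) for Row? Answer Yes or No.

No

Against X this mix gives (2/5)·3 + (3/5)·1 = 9/5.
Against Y this mix gives (2/5)·(-1) + (3/5)·7 = 19/5.
Column will play X, holding Row to 9/5. Shifting weight toward the row that does better against X would raise this floor (the equalizing mix achieves 11/5 against both X and Y), so the proposed strategy is not optimal.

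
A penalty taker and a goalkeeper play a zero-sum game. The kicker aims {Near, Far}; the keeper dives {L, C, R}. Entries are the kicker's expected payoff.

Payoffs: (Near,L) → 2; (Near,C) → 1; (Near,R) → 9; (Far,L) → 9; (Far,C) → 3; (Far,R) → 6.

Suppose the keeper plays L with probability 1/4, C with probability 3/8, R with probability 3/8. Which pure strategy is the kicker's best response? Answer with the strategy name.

Expected payoff of Near: (1/4)·2 + (3/8)·1 + (3/8)·9 = 17/4.
Expected payoff of Far: (1/4)·9 + (3/8)·3 + (3/8)·6 = 45/8.
The largest is 45/8, so the kicker's best response is Far.

Far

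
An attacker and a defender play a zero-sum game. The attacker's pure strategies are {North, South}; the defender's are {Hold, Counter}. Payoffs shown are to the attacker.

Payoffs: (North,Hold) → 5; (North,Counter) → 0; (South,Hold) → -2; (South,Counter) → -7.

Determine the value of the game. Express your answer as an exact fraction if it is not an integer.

Row minima: North → 0, South → -7; maximin = 0.
Column maxima: Hold → 5, Counter → 0; minimax = 0.
Since maximin = minimax = 0, there is a saddle point and the value is 0.

0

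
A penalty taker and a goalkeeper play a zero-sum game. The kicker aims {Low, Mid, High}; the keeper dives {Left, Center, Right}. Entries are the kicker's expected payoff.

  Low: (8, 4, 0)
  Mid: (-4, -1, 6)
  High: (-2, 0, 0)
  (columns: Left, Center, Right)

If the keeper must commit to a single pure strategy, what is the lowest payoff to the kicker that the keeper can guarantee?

4

Column maxima: Left → 8, Center → 4, Right → 6.
The smallest of these is 4.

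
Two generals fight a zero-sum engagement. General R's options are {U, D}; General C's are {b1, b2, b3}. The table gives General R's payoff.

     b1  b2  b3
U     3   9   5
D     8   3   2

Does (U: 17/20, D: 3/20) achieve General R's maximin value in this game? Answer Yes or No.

Against b1 this mix gives (17/20)·3 + (3/20)·8 = 15/4.
Against b2 this mix gives (17/20)·9 + (3/20)·3 = 81/10.
Against b3 this mix gives (17/20)·5 + (3/20)·2 = 91/20.
General C will play b1, holding General R to 15/4. Shifting weight toward the row that does better against b1 would raise this floor (the equalizing mix achieves 17/4 against both b1 and b3), so the proposed strategy is not optimal.

No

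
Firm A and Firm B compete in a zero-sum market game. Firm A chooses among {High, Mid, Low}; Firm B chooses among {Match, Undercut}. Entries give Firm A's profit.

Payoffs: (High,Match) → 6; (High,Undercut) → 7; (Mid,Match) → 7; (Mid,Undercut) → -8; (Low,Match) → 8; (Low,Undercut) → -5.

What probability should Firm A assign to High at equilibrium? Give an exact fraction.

13/14

Row minima: High → 6, Mid → -8, Low → -5; maximin = 6.
Column maxima: Match → 8, Undercut → 7; minimax = 7.
6 ≠ 7, so there is no saddle point; optimal play is mixed.
Mid is strictly dominated by Low, so Firm A never plays it.
On the remaining 2×2 (High, Low vs Match, Undercut):
Let Firm A play High with probability p. Expected payoff against Match: 6p + 8(1−p) = −2p + 8; against Undercut: 7p + (-5)(1−p) = 12p − 5.
Setting these equal: −2p + 8 = 12p − 5 ⇒ −14p = -13 ⇒ p = 13/14, and the value is (-2)·(13/14) + 8 = 43/7.
For Firm B: with q = P(Match), equating High's and Low's payoffs gives −q + 7 = 13q − 5 ⇒ q = 6/7.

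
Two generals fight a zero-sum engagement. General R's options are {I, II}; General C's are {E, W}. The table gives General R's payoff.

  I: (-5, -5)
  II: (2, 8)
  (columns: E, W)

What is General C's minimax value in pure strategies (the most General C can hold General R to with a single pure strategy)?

2

Column maxima: E → 2, W → 8.
The smallest of these is 2.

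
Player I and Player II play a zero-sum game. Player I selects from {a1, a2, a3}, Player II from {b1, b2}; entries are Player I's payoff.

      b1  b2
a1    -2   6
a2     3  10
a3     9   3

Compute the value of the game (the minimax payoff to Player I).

Row minima: a1 → -2, a2 → 3, a3 → 3; maximin = 3.
Column maxima: b1 → 9, b2 → 10; minimax = 9.
3 ≠ 9, so there is no saddle point; optimal play is mixed.
a1 is strictly dominated by a2, so Player I never plays it.
On the remaining 2×2 (a2, a3 vs b1, b2):
Let Player I play a2 with probability p. Expected payoff against b1: 3p + 9(1−p) = −6p + 9; against b2: 10p + 3(1−p) = 7p + 3.
Setting these equal: −6p + 9 = 7p + 3 ⇒ −13p = -6 ⇒ p = 6/13, and the value is (-6)·(6/13) + 9 = 81/13.
For Player II: with q = P(b1), equating a2's and a3's payoffs gives −7q + 10 = 6q + 3 ⇒ q = 7/13.

81/13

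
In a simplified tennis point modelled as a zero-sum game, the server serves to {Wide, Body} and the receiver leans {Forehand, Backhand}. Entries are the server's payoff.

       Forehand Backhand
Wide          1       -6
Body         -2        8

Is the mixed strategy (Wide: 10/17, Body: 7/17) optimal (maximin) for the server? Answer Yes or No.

Yes

Against Forehand this mix gives (10/17)·1 + (7/17)·(-2) = -4/17.
Against Backhand this mix gives (10/17)·(-6) + (7/17)·8 = -4/17.
All of the receiver's active replies (Forehand, Backhand) yield -4/17, and no column does worse for the server. The mix makes the receiver indifferent and guarantees -4/17, so it is optimal.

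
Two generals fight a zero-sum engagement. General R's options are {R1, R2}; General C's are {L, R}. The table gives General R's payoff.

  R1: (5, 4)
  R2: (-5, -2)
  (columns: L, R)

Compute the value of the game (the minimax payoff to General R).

4

Row minima: R1 → 4, R2 → -5; maximin = 4.
Column maxima: L → 5, R → 4; minimax = 4.
Since maximin = minimax = 4, there is a saddle point and the value is 4.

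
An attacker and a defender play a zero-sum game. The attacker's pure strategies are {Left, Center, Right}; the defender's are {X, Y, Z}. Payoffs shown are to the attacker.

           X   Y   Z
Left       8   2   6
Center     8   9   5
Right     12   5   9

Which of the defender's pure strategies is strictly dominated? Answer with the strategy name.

Z holds the attacker's payoff strictly below X in every row: 6 < 8, 5 < 8, 9 < 12.
So X is strictly dominated for the defender.

X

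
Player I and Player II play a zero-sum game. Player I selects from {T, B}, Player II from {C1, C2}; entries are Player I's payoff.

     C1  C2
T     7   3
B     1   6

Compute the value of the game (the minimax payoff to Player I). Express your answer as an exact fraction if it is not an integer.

13/3

Row minima: T → 3, B → 1; maximin = 3.
Column maxima: C1 → 7, C2 → 6; minimax = 6.
3 ≠ 6, so there is no saddle point; optimal play is mixed.
Let Player I play T with probability p. Expected payoff against C1: 7p + 1(1−p) = 6p + 1; against C2: 3p + 6(1−p) = −3p + 6.
Setting these equal: 6p + 1 = −3p + 6 ⇒ 9p = 5 ⇒ p = 5/9, and the value is (6)·(5/9) + 1 = 13/3.
For Player II: with q = P(C1), equating T's and B's payoffs gives 4q + 3 = −5q + 6 ⇒ q = 1/3.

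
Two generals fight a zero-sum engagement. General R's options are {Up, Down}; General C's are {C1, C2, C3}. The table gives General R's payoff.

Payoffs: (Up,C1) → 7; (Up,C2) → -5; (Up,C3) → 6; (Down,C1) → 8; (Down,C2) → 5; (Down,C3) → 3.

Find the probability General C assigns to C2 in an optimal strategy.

3/13

Row minima: Up → -5, Down → 3; maximin = 3.
Column maxima: C1 → 8, C2 → 5, C3 → 6; minimax = 5.
3 ≠ 5, so there is no saddle point; optimal play is mixed.
C1 is strictly dominated by C2 (it gives General R strictly more in every row), so General C never plays it.
On the remaining 2×2 (Up, Down vs C2, C3):
Let General R play Up with probability p. Expected payoff against C2: (-5)p + 5(1−p) = −10p + 5; against C3: 6p + 3(1−p) = 3p + 3.
Setting these equal: −10p + 5 = 3p + 3 ⇒ −13p = -2 ⇒ p = 2/13, and the value is (-10)·(2/13) + 5 = 45/13.
For General C: with q = P(C2), equating Up's and Down's payoffs gives −11q + 6 = 2q + 3 ⇒ q = 3/13.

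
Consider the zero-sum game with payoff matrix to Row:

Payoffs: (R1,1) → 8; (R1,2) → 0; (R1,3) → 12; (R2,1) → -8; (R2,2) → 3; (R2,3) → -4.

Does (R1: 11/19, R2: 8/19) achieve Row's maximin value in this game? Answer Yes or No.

Yes

Against 1 this mix gives (11/19)·8 + (8/19)·(-8) = 24/19.
Against 2 this mix gives (11/19)·0 + (8/19)·3 = 24/19.
Against 3 this mix gives (11/19)·12 + (8/19)·(-4) = 100/19.
All of Column's active replies (1, 2) yield 24/19, and no column does worse for Row. The mix makes Column indifferent and guarantees 24/19, so it is optimal.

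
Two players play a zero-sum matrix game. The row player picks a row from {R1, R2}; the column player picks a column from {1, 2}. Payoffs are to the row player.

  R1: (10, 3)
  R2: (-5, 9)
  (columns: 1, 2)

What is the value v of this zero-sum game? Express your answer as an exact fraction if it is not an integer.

5

Row minima: R1 → 3, R2 → -5; maximin = 3.
Column maxima: 1 → 10, 2 → 9; minimax = 9.
3 ≠ 9, so there is no saddle point; optimal play is mixed.
Let the row player play R1 with probability p. Expected payoff against 1: 10p + (-5)(1−p) = 15p − 5; against 2: 3p + 9(1−p) = −6p + 9.
Setting these equal: 15p − 5 = −6p + 9 ⇒ 21p = 14 ⇒ p = 2/3, and the value is (15)·(2/3) − 5 = 5.
For the column player: with q = P(1), equating R1's and R2's payoffs gives 7q + 3 = −14q + 9 ⇒ q = 2/7.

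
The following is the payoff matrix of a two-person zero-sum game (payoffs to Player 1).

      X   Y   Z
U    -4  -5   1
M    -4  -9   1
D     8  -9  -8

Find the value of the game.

Row minima: U → -5, M → -9, D → -9; maximin = -5.
Column maxima: X → 8, Y → -5, Z → 1; minimax = -5.
Since maximin = minimax = -5, there is a saddle point and the value is -5.

-5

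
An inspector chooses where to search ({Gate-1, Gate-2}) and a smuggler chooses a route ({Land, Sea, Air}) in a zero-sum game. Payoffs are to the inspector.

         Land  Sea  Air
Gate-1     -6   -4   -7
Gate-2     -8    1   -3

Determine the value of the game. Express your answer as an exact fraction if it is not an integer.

-19/3

Row minima: Gate-1 → -7, Gate-2 → -8; maximin = -7.
Column maxima: Land → -6, Sea → 1, Air → -3; minimax = -6.
-7 ≠ -6, so there is no saddle point; optimal play is mixed.
Sea is strictly dominated by Land (it gives the inspector strictly more in every row), so the smuggler never plays it.
On the remaining 2×2 (Gate-1, Gate-2 vs Land, Air):
Let the inspector play Gate-1 with probability p. Expected payoff against Land: (-6)p + (-8)(1−p) = 2p − 8; against Air: (-7)p + (-3)(1−p) = −4p − 3.
Setting these equal: 2p − 8 = −4p − 3 ⇒ 6p = 5 ⇒ p = 5/6, and the value is (2)·(5/6) − 8 = -19/3.
For the smuggler: with q = P(Land), equating Gate-1's and Gate-2's payoffs gives q − 7 = −5q − 3 ⇒ q = 2/3.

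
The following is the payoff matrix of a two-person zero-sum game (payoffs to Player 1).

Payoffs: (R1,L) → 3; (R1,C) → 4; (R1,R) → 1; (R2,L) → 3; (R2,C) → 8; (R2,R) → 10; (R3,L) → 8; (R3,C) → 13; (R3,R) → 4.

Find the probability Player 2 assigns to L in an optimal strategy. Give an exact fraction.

Row minima: R1 → 1, R2 → 3, R3 → 4; maximin = 4.
Column maxima: L → 8, C → 13, R → 10; minimax = 8.
4 ≠ 8, so there is no saddle point; optimal play is mixed.
R1 is strictly dominated by R3, so Player 1 never plays it.
C is strictly dominated by L (it gives Player 1 strictly more in every row), so Player 2 never plays it.
On the remaining 2×2 (R2, R3 vs L, R):
Let Player 1 play R2 with probability p. Expected payoff against L: 3p + 8(1−p) = −5p + 8; against R: 10p + 4(1−p) = 6p + 4.
Setting these equal: −5p + 8 = 6p + 4 ⇒ −11p = -4 ⇒ p = 4/11, and the value is (-5)·(4/11) + 8 = 68/11.
For Player 2: with q = P(L), equating R2's and R3's payoffs gives −7q + 10 = 4q + 4 ⇒ q = 6/11.

6/11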